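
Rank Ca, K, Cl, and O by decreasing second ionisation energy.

O, K, Cl, Ca

Consider each +1 ion: Ca⁺ still has 1 valence electron; K⁺ is the bare [Ar] core; Cl⁺ still has 6 valence electrons; O⁺ still has 5 valence electrons.
Usually core removal costs more than valence removal, but here the competition is close: a tightly held n=2 valence electron can cost more to remove than an n=3 core electron, so the actual values have to decide it.
Valence configurations: Ca⁺ [Ar]4s¹, Cl⁺ [Ne]3s²3p⁴, O⁺ [He]2s²2p³.
The numbers (kJ/mol): Ca 1145, K 3052, Cl 2298, O 3388.
So the second ionization energies run Ca < Cl < K < O.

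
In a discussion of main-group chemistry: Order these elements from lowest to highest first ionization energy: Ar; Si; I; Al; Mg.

Mg is in period 3, group 2; Al is in period 3, group 13; Si is in period 3, group 14; Ar is in period 3, group 18; I is in period 5, group 17.
Removing the outermost electron gets harder across a period and easier down a group.
Neither a single period nor a single group — weigh both effects.
Mg > Al: this pair runs against the simple trend — see the exception note.
Si > Mg: Si lies to the right of Mg in period 3, so the across-period effect alone puts Si higher.
I > Si: period and group pull opposite ways; the across-period shift dominates (1008 vs 786 kJ/mol).
Ar > I: relative to I, both the across-period and down-group shifts push Ar's first ionization energy up.
Note the exception: Mg has a higher first ionization energy than Al, contrary to the simple trend — Al's single 3p electron is easier to remove than one from Mg's filled 3s².
Tabulated first ionization energy (kJ/mol): Mg 738, Al 578, Si 786, Ar 1521, I 1008.
So from lowest to highest: Al < Mg < Si < I < Ar.

Al < Mg < Si < I < Ar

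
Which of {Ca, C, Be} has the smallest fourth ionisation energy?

IE_4 is the cost of taking one more electron from the +3 cation: Ca³⁺ is already 1 electron into the core; C³⁺ still has 1 valence electron; Be³⁺ is already 1 electron into the core.
Pulling an electron out of a noble-gas core costs far more than removing a remaining valence electron, so Ca and Be sit at the high end of IE_4.
Approximate IE_4 values (kJ/mol): Ca 6491, C 6223, Be 21007.
Overall IE_4 order: C < Ca < Be.

C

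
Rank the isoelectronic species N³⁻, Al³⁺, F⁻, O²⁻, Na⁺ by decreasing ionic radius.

All of these have 10 electrons, so size is governed by nuclear charge alone: the more protons, the stronger the pull on the same electron cloud, and the smaller the ion.
Nuclear charges: Al³⁺ (Z=13), Na⁺ (Z=11), F⁻ (Z=9), O²⁻ (Z=8), N³⁻ (Z=7).
Largest to smallest: N³⁻ > O²⁻ > F⁻ > Na⁺ > Al³⁺.

N³⁻ > O²⁻ > F⁻ > Na⁺ > Al³⁺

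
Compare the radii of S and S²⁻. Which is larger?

S²⁻

Forming S²⁻ adds 2 electrons to S. More electron–electron repulsion in the same shell, with unchanged nuclear charge, lets the cloud expand.
An anion is larger than its parent atom: S²⁻ > S.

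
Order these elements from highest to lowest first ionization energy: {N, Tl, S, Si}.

N, S, Si, Tl

N is in period 2, group 15; Si is in period 3, group 14; S is in period 3, group 16; Tl is in period 6, group 13.
IE₁ increases left→right with effective nuclear charge and decreases top→bottom as the valence shell moves farther out.
Here both period and group differ, so the two effects have to be weighed against each other.
Si > Tl: relative to Tl, both the across-period and down-group shifts push Si's first ionization energy up.
S > Si: both are in period 3; the period trend gives S the larger value.
N > S: the two effects oppose for this pair; the down-group effect wins (1402 vs 1000 kJ/mol).
Tabulated first ionization energy (kJ/mol): N 1402, Si 786, S 1000, Tl 589.
So from highest to lowest: N > S > Si > Tl.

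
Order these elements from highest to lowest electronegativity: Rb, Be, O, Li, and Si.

Li is in period 2, group 1; Be is in period 2, group 2; O is in period 2, group 16; Si is in period 3, group 14; Rb is in period 5, group 1.
EN rises left→right (higher Z_eff, smaller atoms) and falls top→bottom (larger, more shielded atoms).
Here both period and group differ, so the two effects have to be weighed against each other.
Li > Rb: they share group 1; the group trend gives Li the larger value.
Be > Li: both are in period 2; the period trend gives Be the larger value.
Si > Be: the two effects oppose for this pair; the across-period effect wins (1.90 vs 1.57).
O > Si: relative to Si, both the across-period and down-group shifts push O's electronegativity up.
Approximate values (Pauling): Li 0.98, Be 1.57, O 3.44, Si 1.90, Rb 0.82.
So from highest to lowest: O > Si > Be > Li > Rb.

O > Si > Be > Li > Rb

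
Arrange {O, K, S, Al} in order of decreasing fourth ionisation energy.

After 3 electrons have been removed, what remains? O³⁺ still has 3 valence electrons; K³⁺ is already 2 electrons into the core; S³⁺ still has 3 valence electrons; Al³⁺ is the bare [Ne] core.
Usually core removal costs more than valence removal, but here the competition is close: a tightly held n=2 valence electron can cost more to remove than an n=3 core electron, so the actual values have to decide it.
Valence configurations: O³⁺ [He]2s²2p¹, S³⁺ [Ne]3s²3p¹.
The numbers (kJ/mol): O 7469, K 5877, S 4556, Al 11577.
So the fourth ionization energies run S < K < O < Al.

Al > O > K > S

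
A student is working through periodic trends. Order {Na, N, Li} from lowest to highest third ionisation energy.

N < Na < Li

IE_3 is the cost of taking one more electron from the +2 cation: Na²⁺ is already 1 electron into the core; N²⁺ still has 3 valence electrons; Li²⁺ is already 1 electron into the core.
Pulling an electron out of a noble-gas core costs far more than removing a remaining valence electron, so Na and Li sit at the high end of IE_3.
Tabulated IE_3 (kJ/mol): Na 6910, N 4578, Li 11815.
Overall IE_3 order: N < Na < Li.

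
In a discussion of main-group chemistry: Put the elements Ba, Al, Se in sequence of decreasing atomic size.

Ba > Al > Se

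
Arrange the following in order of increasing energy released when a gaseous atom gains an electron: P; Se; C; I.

C is in period 2, group 14; P is in period 3, group 15; Se is in period 4, group 16; I is in period 5, group 17.
EA tends to increase across a period and decrease down a group, though the pattern is less regular than for IE or radius.
These sit on a diagonal, where the across-period and down-group effects partly cancel.
C > P: period and group pull opposite ways; the down-group shift dominates (122 vs 72 kJ/mol).
Se > C: the two effects oppose for this pair; the across-period effect wins (195 vs 122 kJ/mol).
I > Se: the two effects oppose for this pair; the across-period effect wins (295 vs 195 kJ/mol).
Approximate values (kJ/mol): C 122, P 72, Se 195, I 295.
So from lowest to highest: P < C < Se < I.

P, C, Se, I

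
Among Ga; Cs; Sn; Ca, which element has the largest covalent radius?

Cs

Ca is in period 4, group 2; Ga is in period 4, group 13; Sn is in period 5, group 14; Cs is in period 6, group 1.
Radius decreases left→right (rising Z_eff, same n) and increases top→bottom (higher n).
These span different periods and groups, so the two trends combine.
Sn > Ga: the two effects oppose for this pair; the down-group effect wins (140 vs 124 pm).
Ca > Sn: the two effects oppose for this pair; the across-period effect wins (171 vs 140 pm).
Cs > Ca: both effects reinforce here, so Cs is clearly the larger of the two.
Approximate values (pm): Ca 171, Ga 124, Sn 140, Cs 232.
The largest covalent radius among these belongs to Cs.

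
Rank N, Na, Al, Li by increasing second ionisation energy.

The second ionization energy removes an electron from the +1 ion. For each element: N⁺ still has 4 valence electrons; Na⁺ is the bare [Ne] core; Al⁺ still has 2 valence electrons; Li⁺ is the bare [He] core.
Breaking into a closed-shell core is much more expensive than removing a leftover valence electron — Na and Li have the largest IE_2 here.
Valence configurations: N⁺ [He]2s²2p², Al⁺ [Ne]3s².
Approximate IE_2 values (kJ/mol): N 2856, Na 4562, Al 1817, Li 7298.
Overall IE_2 order: Al < N < Na < Li.

Al, N, Na, Li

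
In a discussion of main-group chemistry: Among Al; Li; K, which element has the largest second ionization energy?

The second ionization energy removes an electron from the +1 ion. For each element: Al⁺ still has 2 valence electrons; Li⁺ is the bare [He] core; K⁺ is the bare [Ar] core.
Pulling an electron out of a noble-gas core costs far more than removing a remaining valence electron, so K and Li sit at the high end of IE_2.
The numbers (kJ/mol): Al 1817, Li 7298, K 3052.
Putting it together, IE_2: Al < K < Li.

Li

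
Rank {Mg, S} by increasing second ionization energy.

After 1 electron has been removed, what remains? Mg⁺ still has 1 valence electron; S⁺ still has 5 valence electrons.
All are still removing valence electrons, so compare the +1 ions as you would atoms: IE_2 generally rises across a period (higher Z_eff) and falls down a group (larger shell), subject to the usual subshell exceptions.
Valence configurations: Mg⁺ [Ne]3s¹, S⁺ [Ne]3s²3p³.
The numbers (kJ/mol): Mg 1451, S 2252.
Hence IE_2: Mg < S.

Mg < S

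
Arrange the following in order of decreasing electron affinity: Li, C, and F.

Li is in period 2, group 1; C is in period 2, group 14; F is in period 2, group 17.
Atoms with high Z_eff and room in the valence shell (especially the halogens) have the most exothermic electron affinities.
All lie in period 2, so electron affinity increases left to right.
So from highest to lowest: F > C > Li.

F, C, Li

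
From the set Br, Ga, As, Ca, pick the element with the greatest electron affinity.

Br

Ca is in period 4, group 2; Ga is in period 4, group 13; As is in period 4, group 15; Br is in period 4, group 17.
Electron affinity generally becomes more exothermic across a period toward the halogens and less exothermic down a group.
All lie in period 4, so electron affinity increases left to right.
The greatest electron affinity among these belongs to Br.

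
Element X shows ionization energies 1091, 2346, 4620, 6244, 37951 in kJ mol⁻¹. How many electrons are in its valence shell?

4

Look for the largest jump between consecutive ionization energies: IE5/IE4 ≈ 6.1, far larger than any earlier ratio.
That jump marks the point where a core electron is being removed. So the atom has 4 valence electrons.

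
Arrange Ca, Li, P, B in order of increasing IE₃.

P < B < Ca < Li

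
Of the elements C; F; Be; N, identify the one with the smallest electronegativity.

Be is in period 2, group 2; C is in period 2, group 14; N is in period 2, group 15; F is in period 2, group 17.
Electronegativity increases across a period and decreases down a group, tracking effective nuclear charge and atomic size.
All lie in period 2, so electronegativity increases left to right.
The smallest electronegativity among these belongs to Be.

Be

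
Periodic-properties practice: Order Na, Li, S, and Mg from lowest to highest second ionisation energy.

Mg, S, Na, Li

Consider each +1 ion: Na⁺ is the bare [Ne] core; Li⁺ is the bare [He] core; S⁺ still has 5 valence electrons; Mg⁺ still has 1 valence electron.
Core electrons are held far more tightly than valence electrons, so Na and Li top the IE_2 order.
Valence configurations: S⁺ [Ne]3s²3p³, Mg⁺ [Ne]3s¹.
Approximate IE_2 values (kJ/mol): Na 4562, Li 7298, S 2252, Mg 1451.
Hence IE_2: Mg < S < Na < Li.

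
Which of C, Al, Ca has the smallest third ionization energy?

Consider each +2 ion: C²⁺ still has 2 valence electrons; Al²⁺ still has 1 valence electron; Ca²⁺ is the bare [Ar] core.
Pulling an electron out of a noble-gas core costs far more than removing a remaining valence electron, so Ca sits at the high end of IE_3.
Valence configurations: C²⁺ [He]2s², Al²⁺ [Ne]3s¹.
The numbers (kJ/mol): C 4620, Al 2745, Ca 4912.
Overall IE_3 order: Al < C < Ca.

Al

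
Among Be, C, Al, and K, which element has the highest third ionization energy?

Be

Consider each +2 ion: Be²⁺ is the bare [He] core; C²⁺ still has 2 valence electrons; Al²⁺ still has 1 valence electron; K²⁺ is already 1 electron into the core.
Usually core removal costs more than valence removal, but here the competition is close: a tightly held n=2 valence electron can cost more to remove than an n=3 core electron, so the actual values have to decide it.
Valence configurations: C²⁺ [He]2s², Al²⁺ [Ne]3s¹.
Tabulated IE_3 (kJ/mol): Be 14849, C 4620, Al 2745, K 4420.
Overall IE_3 order: Al < K < C < Be.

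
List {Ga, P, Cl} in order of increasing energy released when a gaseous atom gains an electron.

Ga, P, Cl

P is in period 3, group 15; Cl is in period 3, group 17; Ga is in period 4, group 13.
Adding an electron releases more energy for atoms nearer the top right (short of the noble gases).
These span different periods and groups, so the two trends combine.
P > Ga: relative to Ga, both the across-period and down-group shifts push P's electron affinity up.
Cl > P: both are in period 3; the period trend gives Cl the larger value.
Approximate values (kJ/mol): P 72, Cl 349, Ga 29.
So from lowest to highest: Ga < P < Cl.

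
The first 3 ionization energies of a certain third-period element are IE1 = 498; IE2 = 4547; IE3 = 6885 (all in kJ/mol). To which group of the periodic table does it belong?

Group 1

Look for the largest jump between consecutive ionization energies: IE2/IE1 ≈ 9.1, far larger than any earlier ratio.
That jump marks the point where a core electron is being removed. So the atom has 1 valence electron.
A main-group element with 1 valence electron is in group 1.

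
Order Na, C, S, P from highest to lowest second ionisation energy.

After 1 electron has been removed, what remains? Na⁺ is the bare [Ne] core; C⁺ still has 3 valence electrons; S⁺ still has 5 valence electrons; P⁺ still has 4 valence electrons.
Core electrons are held far more tightly than valence electrons, so Na tops the IE_2 order.
Valence configurations: C⁺ [He]2s²2p¹, S⁺ [Ne]3s²3p³, P⁺ [Ne]3s²3p².
Approximate IE_2 values (kJ/mol): Na 4562, C 2353, S 2252, P 1907.
Hence IE_2: P < S < C < Na.

Na > C > S > P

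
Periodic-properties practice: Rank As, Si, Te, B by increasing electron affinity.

B < As < Si < Te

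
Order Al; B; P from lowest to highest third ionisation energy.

Consider each +2 ion: Al²⁺ still has 1 valence electron; B²⁺ still has 1 valence electron; P²⁺ still has 3 valence electrons.
All are still removing valence electrons, so compare the +2 ions as you would atoms: IE_3 generally rises across a period (higher Z_eff) and falls down a group (larger shell), subject to the usual subshell exceptions.
Valence configurations: Al²⁺ [Ne]3s¹, B²⁺ [He]2s¹, P²⁺ [Ne]3s²3p¹.
Tabulated IE_3 (kJ/mol): Al 2745, B 3660, P 2914.
So the third ionization energies run Al < P < B.

Al < P < B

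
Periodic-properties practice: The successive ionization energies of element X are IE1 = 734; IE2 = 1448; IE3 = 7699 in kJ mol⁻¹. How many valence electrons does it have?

2

Look for the largest jump between consecutive ionization energies: IE3/IE2 ≈ 5.3, far larger than any earlier ratio.
That jump marks the point where a core electron is being removed. So the atom has 2 valence electrons.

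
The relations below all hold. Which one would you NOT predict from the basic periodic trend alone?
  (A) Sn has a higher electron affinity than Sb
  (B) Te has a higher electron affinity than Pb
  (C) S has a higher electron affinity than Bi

(A)

The general trend: electron affinity increases across a period and decreases down a group.
(A) Sn (period 5, group 14) vs Sb (period 5, group 15): the stated order contradicts the simple trend.
(B) Te (period 5, group 16) vs Pb (period 6, group 14): the stated order agrees with the simple trend.
(C) S (period 3, group 16) vs Bi (period 6, group 15): the stated order agrees with the simple trend.
The exception is (A): adding an electron to Sb's half-filled 5p³ is unfavourable, so Sn has the more exothermic EA.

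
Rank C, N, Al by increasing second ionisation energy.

Al < C < N

After 1 electron has been removed, what remains? C⁺ still has 3 valence electrons; N⁺ still has 4 valence electrons; Al⁺ still has 2 valence electrons.
All are still removing valence electrons, so compare the +1 ions as you would atoms: IE_2 generally rises across a period (higher Z_eff) and falls down a group (larger shell), subject to the usual subshell exceptions.
Valence configurations: C⁺ [He]2s²2p¹, N⁺ [He]2s²2p², Al⁺ [Ne]3s².
The numbers (kJ/mol): C 2353, N 2856, Al 1817.
So the second ionization energies run Al < C < N.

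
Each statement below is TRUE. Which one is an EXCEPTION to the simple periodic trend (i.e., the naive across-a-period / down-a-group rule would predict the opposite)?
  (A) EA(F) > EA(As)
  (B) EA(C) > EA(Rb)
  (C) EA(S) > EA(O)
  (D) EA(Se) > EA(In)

The general trend: electron affinity increases across a period and decreases down a group.
(A) F (period 2, group 17) vs As (period 4, group 15): the stated order agrees with the simple trend.
(B) C (period 2, group 14) vs Rb (period 5, group 1): the stated order agrees with the simple trend.
(C) S (period 3, group 16) vs O (period 2, group 16): the stated order contradicts the simple trend.
(D) Se (period 4, group 16) vs In (period 5, group 13): the stated order agrees with the simple trend.
The exception is (C): the compact 2p subshell of O repels the added electron more than S's larger 3p does.

(C)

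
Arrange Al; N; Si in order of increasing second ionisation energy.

The second ionization energy removes an electron from the +1 ion. For each element: Al⁺ still has 2 valence electrons; N⁺ still has 4 valence electrons; Si⁺ still has 3 valence electrons.
All are still removing valence electrons, so compare the +1 ions as you would atoms: IE_2 generally rises across a period (higher Z_eff) and falls down a group (larger shell), subject to the usual subshell exceptions.
Valence configurations: Al⁺ [Ne]3s², N⁺ [He]2s²2p², Si⁺ [Ne]3s²3p¹.
Si⁺ loses a lone 3p electron whereas Al⁺ must break into a filled 3s² pair, so IE_2(Al) > IE_2(Si) even though Si has the higher nuclear charge.
Tabulated IE_2 (kJ/mol): Al 1817, N 2856, Si 1577.
So the second ionization energies run Si < Al < N.

Si < Al < N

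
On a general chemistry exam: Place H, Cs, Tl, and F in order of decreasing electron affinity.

F, H, Cs, Tl

H is in period 1, group 1; F is in period 2, group 17; Cs is in period 6, group 1; Tl is in period 6, group 13.
Atoms with high Z_eff and room in the valence shell (especially the halogens) have the most exothermic electron affinities.
Neither a single period nor a single group — weigh both effects.
Cs > Tl: this pair runs against the simple trend — see the exception note.
H > Cs: H sits above Cs in group 1, so the down-group effect alone puts H higher.
F > H: period and group pull opposite ways; the across-period shift dominates (328 vs 73 kJ/mol).
Note the exception: Cs has a higher electron affinity than Tl, contrary to the simple trend — Tl's ns²np¹ configuration gives only a small electron affinity — the sparsely filled np subshell binds an added electron weakly.
For reference (kJ/mol): H 73, F 328, Cs 46, Tl 19.
So from highest to lowest: F > H > Cs > Tl.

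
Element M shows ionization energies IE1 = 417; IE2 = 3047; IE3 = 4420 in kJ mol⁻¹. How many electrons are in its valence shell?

Look for the largest jump between consecutive ionization energies: IE2/IE1 ≈ 7.3, far larger than any earlier ratio.
That jump marks the point where a core electron is being removed. So the atom has 1 valence electron.

1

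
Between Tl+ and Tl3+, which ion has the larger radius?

Tl+

Both ions have Z = 81 protons, but Tl3+ has lost more electrons, so its remaining electrons feel a larger effective nuclear charge per electron and are pulled in more tightly.
Higher positive charge → smaller ion, so Tl+ > Tl3+.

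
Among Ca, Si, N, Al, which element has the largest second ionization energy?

N

IE_2 is the cost of taking one more electron from the +1 cation: Ca⁺ still has 1 valence electron; Si⁺ still has 3 valence electrons; N⁺ still has 4 valence electrons; Al⁺ still has 2 valence electrons.
All are still removing valence electrons, so compare the +1 ions as you would atoms: IE_2 generally rises across a period (higher Z_eff) and falls down a group (larger shell), subject to the usual subshell exceptions.
Valence configurations: Ca⁺ [Ar]4s¹, Si⁺ [Ne]3s²3p¹, N⁺ [He]2s²2p², Al⁺ [Ne]3s².
Si⁺ loses a lone 3p electron whereas Al⁺ must break into a filled 3s² pair, so IE_2(Al) > IE_2(Si) even though Si has the higher nuclear charge.
Approximate IE_2 values (kJ/mol): Ca 1145, Si 1577, N 2856, Al 1817.
Putting it together, IE_2: Ca < Si < Al < N.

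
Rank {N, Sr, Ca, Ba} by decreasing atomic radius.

N is in period 2, group 15; Ca is in period 4, group 2; Sr is in period 5, group 2; Ba is in period 6, group 2.
Atomic radius shrinks across a period as nuclear charge pulls the same shell inward, and grows down a group as new shells are added.
These span different periods and groups, so the two trends combine.
Ca > N: both effects reinforce here, so Ca is clearly the larger of the two.
Sr > Ca: Sr sits below Ca in group 2, so the down-group effect alone puts Sr larger.
Ba > Sr: they share group 2; the group trend gives Ba the larger value.
For reference (pm): N 71, Ca 171, Sr 185, Ba 196.
So from largest to smallest: Ba > Sr > Ca > N.

Ba > Sr > Ca > N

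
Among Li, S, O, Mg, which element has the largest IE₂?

After 1 electron has been removed, what remains? Li⁺ is the bare [He] core; S⁺ still has 5 valence electrons; O⁺ still has 5 valence electrons; Mg⁺ still has 1 valence electron.
Pulling an electron out of a noble-gas core costs far more than removing a remaining valence electron, so Li sits at the high end of IE_2.
Valence configurations: S⁺ [Ne]3s²3p³, O⁺ [He]2s²2p³, Mg⁺ [Ne]3s¹.
The numbers (kJ/mol): Li 7298, S 2252, O 3388, Mg 1451.
So the second ionization energies run Mg < S < O < Li.

Li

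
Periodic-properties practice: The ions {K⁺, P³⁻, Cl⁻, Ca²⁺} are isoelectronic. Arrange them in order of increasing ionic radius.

All of these have 18 electrons, so size is governed by nuclear charge alone: the more protons, the stronger the pull on the same electron cloud, and the smaller the ion.
Nuclear charges: Ca²⁺ (Z=20), K⁺ (Z=19), Cl⁻ (Z=17), P³⁻ (Z=15).
Smallest to largest: Ca²⁺ < K⁺ < Cl⁻ < P³⁻.

Ca²⁺, K⁺, Cl⁻, P³⁻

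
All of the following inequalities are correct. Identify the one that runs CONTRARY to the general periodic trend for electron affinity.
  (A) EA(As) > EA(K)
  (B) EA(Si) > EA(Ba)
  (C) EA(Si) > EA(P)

(C)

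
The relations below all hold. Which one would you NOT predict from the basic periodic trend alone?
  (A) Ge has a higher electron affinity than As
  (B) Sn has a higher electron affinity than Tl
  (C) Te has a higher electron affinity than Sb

The general trend: electron affinity increases across a period and decreases down a group.
(A) Ge (period 4, group 14) vs As (period 4, group 15): the stated order contradicts the simple trend.
(B) Sn (period 5, group 14) vs Tl (period 6, group 13): the stated order agrees with the simple trend.
(C) Te (period 5, group 16) vs Sb (period 5, group 15): the stated order agrees with the simple trend.
The exception is (A): adding an electron to As's half-filled 4p³ is unfavourable, so Ge (4p²) has the more exothermic EA.

(A)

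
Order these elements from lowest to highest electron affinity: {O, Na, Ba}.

Ba < Na < O

O is in period 2, group 16; Na is in period 3, group 1; Ba is in period 6, group 2.
Electron affinity generally becomes more exothermic across a period toward the halogens and less exothermic down a group.
Neither a single period nor a single group — weigh both effects.
Na > Ba: period and group pull opposite ways; the down-group shift dominates (53 vs 14 kJ/mol).
O > Na: relative to Na, both the across-period and down-group shifts push O's electron affinity up.
Tabulated electron affinity (kJ/mol): O 141, Na 53, Ba 14.
So from lowest to highest: Ba < Na < O.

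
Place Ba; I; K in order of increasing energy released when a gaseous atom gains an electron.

Ba < K < I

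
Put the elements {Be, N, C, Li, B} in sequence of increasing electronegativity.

Li < Be < B < C < N

Li is in period 2, group 1; Be is in period 2, group 2; B is in period 2, group 13; C is in period 2, group 14; N is in period 2, group 15.
Atoms toward the upper right of the periodic table pull bonding electrons most strongly.
All lie in period 2, so electronegativity increases left to right.
So from lowest to highest: Li < Be < B < C < N.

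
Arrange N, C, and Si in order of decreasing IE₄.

N > C > Si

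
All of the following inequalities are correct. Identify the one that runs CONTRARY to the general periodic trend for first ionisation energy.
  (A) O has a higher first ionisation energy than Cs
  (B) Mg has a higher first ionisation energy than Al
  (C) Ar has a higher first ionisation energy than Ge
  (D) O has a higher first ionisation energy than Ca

(B)

The general trend: first ionisation energy increases across a period and decreases down a group.
(A) O (period 2, group 16) vs Cs (period 6, group 1): the stated order agrees with the simple trend.
(B) Mg (period 3, group 2) vs Al (period 3, group 13): the stated order contradicts the simple trend.
(C) Ar (period 3, group 18) vs Ge (period 4, group 14): the stated order agrees with the simple trend.
(D) O (period 2, group 16) vs Ca (period 4, group 2): the stated order agrees with the simple trend.
The exception is (B): Al's single 3p electron is easier to remove than one from Mg's filled 3s².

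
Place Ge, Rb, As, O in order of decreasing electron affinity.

O > Ge > As > Rb

O is in period 2, group 16; Ge is in period 4, group 14; As is in period 4, group 15; Rb is in period 5, group 1.
Electron affinity generally becomes more exothermic across a period toward the halogens and less exothermic down a group.
Here both period and group differ, so the two effects have to be weighed against each other.
As > Rb: relative to Rb, both the across-period and down-group shifts push As's electron affinity up.
Ge > As: this pair runs against the simple trend — see the exception note.
O > Ge: relative to Ge, both the across-period and down-group shifts push O's electron affinity up.
Note the exception: Ge has a higher electron affinity than As, contrary to the simple trend — adding an electron to As's half-filled 4p³ is unfavourable, so Ge (4p²) has the more exothermic EA.
Approximate values (kJ/mol): O 141, Ge 119, As 78, Rb 47.
So from highest to lowest: O > Ge > As > Rb.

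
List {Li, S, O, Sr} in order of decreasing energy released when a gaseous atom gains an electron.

S > O > Li > Sr

Adding an electron releases more energy for atoms nearer the top right (short of the noble gases).
Here both period and group differ, so the two effects have to be weighed against each other.
Li > Sr: the two effects oppose for this pair; the down-group effect wins (60 vs 5 kJ/mol).
O > Li: both are in period 2; the period trend gives O the larger value.
S > O: this pair runs against the simple trend — see the exception note.
Note the exception: S has a higher electron affinity than O, contrary to the simple trend — the compact 2p subshell of O repels the added electron more than S's larger 3p does.
Approximate values (kJ/mol): Li 60, O 141, S 200, Sr 5.
So from highest to lowest: S > O > Li > Sr.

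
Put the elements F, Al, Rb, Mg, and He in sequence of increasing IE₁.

He is in period 1, group 18; F is in period 2, group 17; Mg is in period 3, group 2; Al is in period 3, group 13; Rb is in period 5, group 1.
IE₁ increases left→right with effective nuclear charge and decreases top→bottom as the valence shell moves farther out.
Here both period and group differ, so the two effects have to be weighed against each other.
Al > Rb: both effects reinforce here, so Al is clearly the higher of the two.
Mg > Al: this pair runs against the simple trend — see the exception note.
F > Mg: relative to Mg, both the across-period and down-group shifts push F's first ionization energy up.
He > F: both effects reinforce here, so He is clearly the higher of the two.
Note the exception: Mg has a higher first ionization energy than Al, contrary to the simple trend — Al's single 3p electron is easier to remove than one from Mg's filled 3s².
For reference (kJ/mol): He 2372, F 1681, Mg 738, Al 578, Rb 403.
So from lowest to highest: Rb < Al < Mg < F < He.

Rb < Al < Mg < F < He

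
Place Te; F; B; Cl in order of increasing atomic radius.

F < B < Cl < Te

B is in period 2, group 13; F is in period 2, group 17; Cl is in period 3, group 17; Te is in period 5, group 16.
Across a period the added protons contract the valence shell; down a group each new principal shell makes the atom larger.
Neither a single period nor a single group — weigh both effects.
B > F: B lies to the left of F in period 2, so the across-period effect alone puts B larger.
Cl > B: period and group pull opposite ways; the down-group shift dominates (99 vs 85 pm).
Te > Cl: both effects reinforce here, so Te is clearly the larger of the two.
Approximate values (pm): B 85, F 64, Cl 99, Te 136.
So from smallest to largest: F < B < Cl < Te.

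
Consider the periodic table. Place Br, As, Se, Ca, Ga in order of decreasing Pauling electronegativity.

Br, Se, As, Ga, Ca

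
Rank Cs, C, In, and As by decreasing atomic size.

Cs > In > As > C

C is in period 2, group 14; As is in period 4, group 15; In is in period 5, group 13; Cs is in period 6, group 1.
Across a period the added protons contract the valence shell; down a group each new principal shell makes the atom larger.
These span different periods and groups, so the two trends combine.
As > C: the two effects oppose for this pair; the down-group effect wins (121 vs 75 pm).
In > As: relative to As, both the across-period and down-group shifts push In's atomic radius up.
Cs > In: relative to In, both the across-period and down-group shifts push Cs's atomic radius up.
Approximate values (pm): C 75, As 121, In 142, Cs 232.
So from largest to smallest: Cs > In > As > C.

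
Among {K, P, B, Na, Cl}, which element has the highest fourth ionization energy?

B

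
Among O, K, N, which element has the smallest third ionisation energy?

Consider each +2 ion: O²⁺ still has 4 valence electrons; K²⁺ is already 1 electron into the core; N²⁺ still has 3 valence electrons.
Usually core removal costs more than valence removal, but here the competition is close: a tightly held n=2 valence electron can cost more to remove than an n=3 core electron, so the actual values have to decide it.
Valence configurations: O²⁺ [He]2s²2p², N²⁺ [He]2s²2p¹.
Tabulated IE_3 (kJ/mol): O 5300, K 4420, N 4578.
So the third ionization energies run K < N < O.

K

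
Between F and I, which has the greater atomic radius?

F is in period 2, group 17; I is in period 5, group 17.
Across a period the added protons contract the valence shell; down a group each new principal shell makes the atom larger.
All are in group 17, so atomic radius increases down the group.
So I has the greater atomic radius (I > F).

I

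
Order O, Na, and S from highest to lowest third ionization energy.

IE_3 is the cost of taking one more electron from the +2 cation: O²⁺ still has 4 valence electrons; Na²⁺ is already 1 electron into the core; S²⁺ still has 4 valence electrons.
Breaking into a closed-shell core is much more expensive than removing a leftover valence electron — Na has the largest IE_3 here.
Valence configurations: O²⁺ [He]2s²2p², S²⁺ [Ne]3s²3p².
The numbers (kJ/mol): O 5300, Na 6910, S 3357.
Putting it together, IE_3: S < O < Na.

Na > O > S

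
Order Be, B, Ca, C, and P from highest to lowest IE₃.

Be, Ca, C, B, P

Consider each +2 ion: Be²⁺ is the bare [He] core; B²⁺ still has 1 valence electron; Ca²⁺ is the bare [Ar] core; C²⁺ still has 2 valence electrons; P²⁺ still has 3 valence electrons.
Breaking into a closed-shell core is much more expensive than removing a leftover valence electron — Ca and Be have the largest IE_3 here.
Valence configurations: B²⁺ [He]2s¹, C²⁺ [He]2s², P²⁺ [Ne]3s²3p¹.
Tabulated IE_3 (kJ/mol): Be 14849, B 3660, Ca 4912, C 4620, P 2914.
Putting it together, IE_3: P < B < C < Ca < Be.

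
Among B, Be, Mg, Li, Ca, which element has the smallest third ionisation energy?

B

After 2 electrons have been removed, what remains? B²⁺ still has 1 valence electron; Be²⁺ is the bare [He] core; Mg²⁺ is the bare [Ne] core; Li²⁺ is already 1 electron into the core; Ca²⁺ is the bare [Ar] core.
Pulling an electron out of a noble-gas core costs far more than removing a remaining valence electron, so Ca, Mg, Li and Be sit at the high end of IE_3.
Approximate IE_3 values (kJ/mol): B 3660, Be 14849, Mg 7733, Li 11815, Ca 4912.
Hence IE_3: B < Ca < Mg < Li < Be.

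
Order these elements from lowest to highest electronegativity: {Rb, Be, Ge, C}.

Be is in period 2, group 2; C is in period 2, group 14; Ge is in period 4, group 14; Rb is in period 5, group 1.
Electronegativity increases across a period and decreases down a group, tracking effective nuclear charge and atomic size.
These span different periods and groups, so the two trends combine.
Be > Rb: both effects reinforce here, so Be is clearly the higher of the two.
Ge > Be: the two effects oppose for this pair; the across-period effect wins (2.01 vs 1.57).
C > Ge: they share group 14; the group trend gives C the larger value.
Approximate values (Pauling): Be 1.57, C 2.55, Ge 2.01, Rb 0.82.
So from lowest to highest: Rb < Be < Ge < C.

Rb < Be < Ge < C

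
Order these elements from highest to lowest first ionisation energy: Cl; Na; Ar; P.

Ar > Cl > P > Na

First ionization energy rises across a period (greater Z_eff holds electrons more tightly) and falls down a group (valence electrons are farther from the nucleus).
All lie in period 3, so first ionization energy increases left to right.
So from highest to lowest: Ar > Cl > P > Na.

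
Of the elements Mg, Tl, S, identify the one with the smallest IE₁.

Tl

Mg is in period 3, group 2; S is in period 3, group 16; Tl is in period 6, group 13.
IE₁ increases left→right with effective nuclear charge and decreases top→bottom as the valence shell moves farther out.
Neither a single period nor a single group — weigh both effects.
Mg > Tl: the two effects oppose for this pair; the down-group effect wins (738 vs 589 kJ/mol).
S > Mg: both are in period 3; the period trend gives S the larger value.
Tabulated first ionization energy (kJ/mol): Mg 738, S 1000, Tl 589.
The smallest IE₁ among these belongs to Tl.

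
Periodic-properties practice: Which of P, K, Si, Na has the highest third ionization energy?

Na

The third ionization energy removes an electron from the +2 ion. For each element: P²⁺ still has 3 valence electrons; K²⁺ is already 1 electron into the core; Si²⁺ still has 2 valence electrons; Na²⁺ is already 1 electron into the core.
Core electrons are held far more tightly than valence electrons, so K and Na top the IE_3 order.
Valence configurations: P²⁺ [Ne]3s²3p¹, Si²⁺ [Ne]3s².
P²⁺ loses a lone 3p electron whereas Si²⁺ must break into a filled 3s² pair, so IE_3(Si) > IE_3(P) even though P has the higher nuclear charge.
Approximate IE_3 values (kJ/mol): P 2914, K 4420, Si 3232, Na 6910.
Putting it together, IE_3: P < Si < K < Na.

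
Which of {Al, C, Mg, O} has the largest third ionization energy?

Mg

The third ionization energy removes an electron from the +2 ion. For each element: Al²⁺ still has 1 valence electron; C²⁺ still has 2 valence electrons; Mg²⁺ is the bare [Ne] core; O²⁺ still has 4 valence electrons.
Breaking into a closed-shell core is much more expensive than removing a leftover valence electron — Mg has the largest IE_3 here.
Valence configurations: Al²⁺ [Ne]3s¹, C²⁺ [He]2s², O²⁺ [He]2s²2p².
The numbers (kJ/mol): Al 2745, C 4620, Mg 7733, O 5300.
Overall IE_3 order: Al < C < O < Mg.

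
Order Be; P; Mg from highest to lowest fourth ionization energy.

After 3 electrons have been removed, what remains? Be³⁺ is already 1 electron into the core; P³⁺ still has 2 valence electrons; Mg³⁺ is already 1 electron into the core.
Pulling an electron out of a noble-gas core costs far more than removing a remaining valence electron, so Mg and Be sit at the high end of IE_4.
Approximate IE_4 values (kJ/mol): Be 21007, P 4964, Mg 10543.
Hence IE_4: P < Mg < Be.

Be > Mg > P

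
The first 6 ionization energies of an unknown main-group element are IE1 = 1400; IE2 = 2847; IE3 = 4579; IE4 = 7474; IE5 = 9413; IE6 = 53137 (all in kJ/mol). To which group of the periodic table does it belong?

Group 15

Look for the largest jump between consecutive ionization energies: IE6/IE5 ≈ 5.6, far larger than any earlier ratio.
That jump marks the point where a core electron is being removed. So the atom has 5 valence electrons.
A main-group element with 5 valence electrons is in group 15.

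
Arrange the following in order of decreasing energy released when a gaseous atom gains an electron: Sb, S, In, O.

S, O, Sb, In

O is in period 2, group 16; S is in period 3, group 16; In is in period 5, group 13; Sb is in period 5, group 15.
Adding an electron releases more energy for atoms nearer the top right (short of the noble gases).
Neither a single period nor a single group — weigh both effects.
Sb > In: Sb lies to the right of In in period 5, so the across-period effect alone puts Sb higher.
O > Sb: relative to Sb, both the across-period and down-group shifts push O's electron affinity up.
S > O: this pair runs against the simple trend — see the exception note.
Note the exception: S has a higher electron affinity than O, contrary to the simple trend — the compact 2p subshell of O repels the added electron more than S's larger 3p does.
Approximate values (kJ/mol): O 141, S 200, In 29, Sb 103.
So from highest to lowest: S > O > Sb > In.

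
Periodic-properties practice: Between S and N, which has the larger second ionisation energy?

N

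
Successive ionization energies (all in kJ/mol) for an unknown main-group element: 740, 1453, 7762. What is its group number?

Group 2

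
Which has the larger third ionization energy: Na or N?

The third ionization energy removes an electron from the +2 ion. For each element: Na²⁺ is already 1 electron into the core; N²⁺ still has 3 valence electrons.
Core electrons are held far more tightly than valence electrons, so Na tops the IE_3 order.
The numbers (kJ/mol): Na 6910, N 4578.
Putting it together, IE_3: N < Na.

Na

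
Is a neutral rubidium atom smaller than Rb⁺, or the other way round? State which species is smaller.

Rb⁺

Forming Rb⁺ removes 1 electron from Rb. Fewer electrons for the same nuclear charge means less shielding and a higher Z_eff on the remaining electrons, and for main-group metals the entire outer shell is lost.
A cation is smaller than its parent atom: Rb⁺ < Rb.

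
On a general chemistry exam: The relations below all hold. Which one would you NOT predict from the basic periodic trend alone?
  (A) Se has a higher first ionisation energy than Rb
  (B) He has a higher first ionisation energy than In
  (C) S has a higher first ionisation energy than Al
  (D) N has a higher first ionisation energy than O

(D)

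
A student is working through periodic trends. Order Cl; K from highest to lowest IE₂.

K > Cl

Consider each +1 ion: Cl⁺ still has 6 valence electrons; K⁺ is the bare [Ar] core.
Breaking into a closed-shell core is much more expensive than removing a leftover valence electron — K has the largest IE_2 here.
Tabulated IE_2 (kJ/mol): Cl 2298, K 3052.
Putting it together, IE_2: Cl < K.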